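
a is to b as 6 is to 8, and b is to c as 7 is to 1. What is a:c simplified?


Given a:b = 6:8 and b:c = 7:1
Make b consistent. Multiply first ratio by 7: a:b = 42:56
Multiply second ratio by 8: b:c = 56:8
Now b = 56 in both, so a:b:c = 42:56:8
Therefore a:c = 42:8
Simplify by GCD: a:c = 21:4

21:4


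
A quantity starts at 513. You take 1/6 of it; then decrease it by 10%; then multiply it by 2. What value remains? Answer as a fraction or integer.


Start with 513.
Step 1: Take 1/6: 513 * 1/6 = 171/2
Step 2: Decrease by 10%: 171/2 * 90/100 = 1539/20
Step 3: Multiply by 2: 1539/20 * 2 = 1539/10
Final result = 1539/10

1539/10


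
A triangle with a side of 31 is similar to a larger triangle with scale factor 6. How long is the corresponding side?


Similar triangles have proportional sides
Scale factor = 6
Smaller side = 31
Corresponding larger side = 31 * 6
= 186

186


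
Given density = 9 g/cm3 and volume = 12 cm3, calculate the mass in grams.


Using mass = density * volume
Density = 9 g/cm3
Volume = 12 cm3
Mass = 9 * 12
= 108 g

108


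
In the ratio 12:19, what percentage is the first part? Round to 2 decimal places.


Total parts = 12 + 19 = 31
First part fraction = 12/31
Percentage = (12/31) * 100
= 0.387097 * 100
= 38.71%

38.71


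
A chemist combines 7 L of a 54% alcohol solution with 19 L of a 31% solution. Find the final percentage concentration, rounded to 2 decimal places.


Solute in mixture 1 = 54% of 7 L = 7*54/100 = 189/50 L
Solute in mixture 2 = 31% of 19 L = 19*31/100 = 589/100 L
Total solute = 189/50 + 589/100 = 967/100 L
Total volume = 7 + 19 = 26 L
Final concentration = 967/100/26 * 100 = 37.19%

37.19


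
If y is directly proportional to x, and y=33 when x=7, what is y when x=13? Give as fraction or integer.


Direct proportion: y = kx
Find k: k = 33/7 = 33/7
Compute y at x=13: y = 33/7 * 13
y = 429/7

429/7


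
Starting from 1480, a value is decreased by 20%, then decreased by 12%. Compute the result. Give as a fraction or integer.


Start: 1480
Step 1: decrease by 20% => multiply by 80/100
  1480 * 80/100 = 1184
Step 2: decrease by 12% => multiply by 88/100
  1184 * 88/100 = 26048/25
Final value = 26048/25

26048/25


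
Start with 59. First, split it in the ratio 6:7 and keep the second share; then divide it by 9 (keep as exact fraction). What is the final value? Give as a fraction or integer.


Start with 59.
Step 1: Split 6:7, second share = 59 * 7/13 = 413/13
Step 2: Divide by 9: 413/13 / 9 = 413/117
Final result = 413/117

413/117


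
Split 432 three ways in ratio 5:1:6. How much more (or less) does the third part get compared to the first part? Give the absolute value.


Total parts = 5 + 1 + 6 = 12
Value per part = 432 / 12 = 36
Shares: 5*36=180, 1*36=36, 6*36=216
Third share = 216, first share = 180
Difference = |216 - 180| = 36

36


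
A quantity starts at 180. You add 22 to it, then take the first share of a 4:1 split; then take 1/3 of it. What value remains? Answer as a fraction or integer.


Start with 180.
Step 1: Add 22: 180+22=202; split 4:1 first = 202*4/5 = 808/5
Step 2: Take 1/3: 808/5 * 1/3 = 808/15
Final result = 808/15

808/15


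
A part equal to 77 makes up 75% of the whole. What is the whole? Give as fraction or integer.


Given: 77 is 75% of the whole
Set up: 77 = 75/100 * whole
whole = 77 * 100 / 75
whole = 7700 / 75
whole = 308/3

308/3


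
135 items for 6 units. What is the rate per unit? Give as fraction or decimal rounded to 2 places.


Total items = 135
Number of units = 6
Unit rate = 135 / 6
= 22.50 items per unit

22.50


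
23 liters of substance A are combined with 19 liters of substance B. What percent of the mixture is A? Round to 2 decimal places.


Volume of A = 23 L
Volume of B = 19 L
Total volume = 23 + 19 = 42 L
Percentage of A = (23/42) * 100
= 54.76%

54.76


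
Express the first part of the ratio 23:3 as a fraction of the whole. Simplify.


Total parts = 23 + 3 = 26
First part fraction = 23/26
Simplify: 23/26 = 23/26

23/26


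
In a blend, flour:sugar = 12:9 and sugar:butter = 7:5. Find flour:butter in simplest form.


Given a:b = 12:9 and b:c = 7:5
Make b consistent. Multiply first ratio by 7: a:b = 84:63
Multiply second ratio by 9: b:c = 63:45
Now b = 63 in both, so a:b:c = 84:63:45
Therefore a:c = 84:45
Simplify by GCD: a:c = 28:15

28:15


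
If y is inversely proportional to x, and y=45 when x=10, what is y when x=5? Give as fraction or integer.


Inverse proportion: y = k/x
Find k: k = 10 * 45 = 450
Compute y at x=5: y = 450/5
y = 90

90


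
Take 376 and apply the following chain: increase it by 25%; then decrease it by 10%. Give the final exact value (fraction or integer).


Start with 376.
Step 1: Increase by 25%: 376 * 125/100 = 470
Step 2: Decrease by 10%: 470 * 90/100 = 423
Final result = 423

423


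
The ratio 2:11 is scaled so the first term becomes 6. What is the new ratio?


Original ratio: 2:11
First term target: 6
Scale factor = 6 / 2 = 3
Multiply second term: 11 * 3 = 33
Equivalent ratio = 6:33

6:33


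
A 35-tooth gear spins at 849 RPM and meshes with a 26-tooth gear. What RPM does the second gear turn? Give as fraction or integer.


Gear ratio: teeth_A * RPM_A = teeth_B * RPM_B
35 * 849 = 26 * RPM_B
29715 = 26 * RPM_B
RPM_B = 29715 / 26
RPM_B = 29715/26

29715/26


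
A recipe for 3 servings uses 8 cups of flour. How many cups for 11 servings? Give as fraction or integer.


Original: 8 cups for 3 servings
Target servings = 11
Scaling factor = 11/3
New amount = 8 * 11/3
= 88/3
= 88/3 cups

88/3


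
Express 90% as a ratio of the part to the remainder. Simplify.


Part = 90%, Remainder = 10%
Ratio = 90:10
GCD(90, 10) = 10
Simplify: 9:1 = 9:1

9:1


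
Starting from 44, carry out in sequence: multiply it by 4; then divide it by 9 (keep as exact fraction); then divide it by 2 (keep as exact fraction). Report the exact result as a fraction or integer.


Start with 44.
Step 1: Multiply by 4: 44 * 4 = 176
Step 2: Divide by 9: 176 / 9 = 176/9
Step 3: Divide by 2: 176/9 / 2 = 88/9
Final result = 88/9

88/9


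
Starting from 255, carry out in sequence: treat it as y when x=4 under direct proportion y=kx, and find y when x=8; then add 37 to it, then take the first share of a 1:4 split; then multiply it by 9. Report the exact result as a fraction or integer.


Start with 255.
Step 1: Direct prop: k = (255)/4; new y = k*8 = 255*8/4 = 510
Step 2: Add 37: 510+37=547; split 1:4 first = 547*1/5 = 547/5
Step 3: Multiply by 9: 547/5 * 9 = 4923/5
Final result = 4923/5

4923/5


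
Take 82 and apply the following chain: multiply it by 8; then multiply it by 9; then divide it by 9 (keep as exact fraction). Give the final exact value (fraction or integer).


Start with 82.
Step 1: Multiply by 8: 82 * 8 = 656
Step 2: Multiply by 9: 656 * 9 = 5904
Step 3: Divide by 9: 5904 / 9 = 656
Final result = 656

656


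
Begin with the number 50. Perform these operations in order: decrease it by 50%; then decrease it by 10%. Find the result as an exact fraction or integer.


Start with 50.
Step 1: Decrease by 50%: 50 * 50/100 = 25
Step 2: Decrease by 10%: 25 * 90/100 = 45/2
Final result = 45/2

45/2


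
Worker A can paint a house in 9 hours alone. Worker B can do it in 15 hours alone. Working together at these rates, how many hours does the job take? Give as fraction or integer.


Rate of A = 1/9 job per hour
Rate of B = 1/15 job per hour
Combined rate = 1/9 + 1/15
Find common denominator: (15 + 9)/(9*15) = 24/135
Combined rate = 8/45 job per hour
Time together = 1 / (8/45) = 45/8 hours

45/8


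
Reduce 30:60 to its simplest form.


Find GCD(30, 60)
GCD = 30
Divide both by 30: 30/30 = 1, 60/30 = 2
Simplified ratio = 1:2

1:2


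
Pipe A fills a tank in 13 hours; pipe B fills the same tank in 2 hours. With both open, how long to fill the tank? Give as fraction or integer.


Rate of A = 1/13 job per hour
Rate of B = 1/2 job per hour
Combined rate = 1/13 + 1/2
Find common denominator: (2 + 13)/(13*2) = 15/26
Combined rate = 15/26 job per hour
Time together = 1 / (15/26) = 26/15 hours

26/15


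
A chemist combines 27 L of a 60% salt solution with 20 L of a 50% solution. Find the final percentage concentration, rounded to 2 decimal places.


Solute in mixture 1 = 60% of 27 L = 27*60/100 = 81/5 L
Solute in mixture 2 = 50% of 20 L = 20*50/100 = 10 L
Total solute = 81/5 + 10 = 131/5 L
Total volume = 27 + 20 = 47 L
Final concentration = 131/5/47 * 100 = 55.74%

55.74


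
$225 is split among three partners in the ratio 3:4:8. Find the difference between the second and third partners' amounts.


Total parts = 3 + 4 + 8 = 15
Value per part = 225 / 15 = 15
Shares: 3*15=45, 4*15=60, 8*15=120
Second share = 60, third share = 120
Difference = |60 - 120| = 60

60


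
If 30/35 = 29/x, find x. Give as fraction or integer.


Setting up: 30/35 = 29/x
Cross multiply: 30 * x = 35 * 29
30x = 1015
x = 1015/30
x = 203/6

203/6


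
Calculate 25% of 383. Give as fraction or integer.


Compute 25% of 383
Convert percentage: 25% = 25/100
Multiply: 383 * 25/100
= 9575/100
= 383/4

383/4


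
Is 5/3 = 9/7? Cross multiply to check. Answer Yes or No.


Cross multiply to check 5/3 = 9/7
Left cross product: 5 * 7 = 35
Right cross product: 3 * 9 = 27
35 != 27
Not equal, so proportions differ => No

No


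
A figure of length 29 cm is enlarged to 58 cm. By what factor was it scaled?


Original length = 29 cm
Scaled length = 58 cm
Scale factor = 58 / 29
= 2

2


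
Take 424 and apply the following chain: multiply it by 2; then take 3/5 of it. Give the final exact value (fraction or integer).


Start with 424.
Step 1: Multiply by 2: 424 * 2 = 848
Step 2: Take 3/5: 848 * 3/5 = 2544/5
Final result = 2544/5

2544/5


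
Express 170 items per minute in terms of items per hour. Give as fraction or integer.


Converting from per minute to per hour
Rate = 170 items per minute
Multiply by 60: 170 * 60
= 10200 items per hour

10200


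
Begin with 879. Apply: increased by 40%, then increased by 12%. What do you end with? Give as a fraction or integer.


Start: 879
Step 1: increase by 40% => multiply by 140/100
  879 * 140/100 = 6153/5
Step 2: increase by 12% => multiply by 112/100
  6153/5 * 112/100 = 172284/125
Final value = 172284/125

172284/125


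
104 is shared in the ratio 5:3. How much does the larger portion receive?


Total parts = 5 + 3 = 8
Value per part = 104 / 8 = 13
First share = 5 * 13 = 65
Second share = 3 * 13 = 39
Larger share = 65

65


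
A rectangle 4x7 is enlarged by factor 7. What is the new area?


Original dimensions: 4 x 7
Enlargement factor = 7
New width = 4 * 7 = 28
New height = 7 * 7 = 49
New area = 28 * 49 = 1372

1372


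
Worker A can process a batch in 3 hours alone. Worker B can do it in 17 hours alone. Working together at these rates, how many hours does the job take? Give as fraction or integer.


Rate of A = 1/3 job per hour
Rate of B = 1/17 job per hour
Combined rate = 1/3 + 1/17
Find common denominator: (17 + 3)/(3*17) = 20/51
Combined rate = 20/51 job per hour
Time together = 1 / (20/51) = 51/20 hours

51/20


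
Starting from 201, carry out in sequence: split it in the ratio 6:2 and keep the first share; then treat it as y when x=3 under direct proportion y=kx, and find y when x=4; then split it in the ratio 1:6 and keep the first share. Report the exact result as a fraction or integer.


Start with 201.
Step 1: Split 6:2, first share = 201 * 6/8 = 603/4
Step 2: Direct prop: k = (603/4)/3; new y = k*4 = 603/4*4/3 = 201
Step 3: Split 1:6, first share = 201 * 1/7 = 201/7
Final result = 201/7

201/7


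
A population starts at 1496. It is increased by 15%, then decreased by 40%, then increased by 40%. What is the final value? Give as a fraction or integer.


Start: 1496
Step 1: increase by 15% => multiply by 115/100
  1496 * 115/100 = 8602/5
Step 2: decrease by 40% => multiply by 60/100
  8602/5 * 60/100 = 25806/25
Step 3: increase by 40% => multiply by 140/100
  25806/25 * 140/100 = 180642/125
Final value = 180642/125

180642/125


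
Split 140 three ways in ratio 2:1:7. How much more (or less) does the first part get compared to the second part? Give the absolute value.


Total parts = 2 + 1 + 7 = 10
Value per part = 140 / 10 = 14
Shares: 2*14=28, 1*14=14, 7*14=98
First share = 28, second share = 14
Difference = |28 - 14| = 14

14


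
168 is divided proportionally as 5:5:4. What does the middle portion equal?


Ratio = 5:5:4
Total parts = 5 + 5 + 4 = 14
Value per part = 168 / 14 = 12
First share = 5 * 12 = 60
Middle share = 5 * 12 = 60
Third share = 4 * 12 = 48

60


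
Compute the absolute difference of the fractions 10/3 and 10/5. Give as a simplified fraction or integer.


Simplify: 10/3 = 10/3 and 10/5 = 2
Find common denominator: LCD = 3
Convert: 10/3 and 6/3
Difference = |10 - 6|/3 = 4/3
Simplified = 4/3

4/3


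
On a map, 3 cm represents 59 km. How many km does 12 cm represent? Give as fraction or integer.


Map scale: 3 cm = 59 km
Measured distance on map = 12 cm
Set up proportion: 12 * 59 / 3
= 708 / 3
= 236 km

236


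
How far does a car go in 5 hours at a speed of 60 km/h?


Using distance = speed * time
Speed = 60 km/h
Time = 5 hours
Distance = 60 * 5
= 300 km

300


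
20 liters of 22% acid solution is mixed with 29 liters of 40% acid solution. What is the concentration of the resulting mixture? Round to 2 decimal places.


Solute in mixture 1 = 22% of 20 L = 20*22/100 = 22/5 L
Solute in mixture 2 = 40% of 29 L = 29*40/100 = 58/5 L
Total solute = 22/5 + 58/5 = 16 L
Total volume = 20 + 29 = 49 L
Final concentration = 16/49 * 100 = 32.65%

32.65


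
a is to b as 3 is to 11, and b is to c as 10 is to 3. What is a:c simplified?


Given a:b = 3:11 and b:c = 10:3
Make b consistent. Multiply first ratio by 10: a:b = 30:110
Multiply second ratio by 11: b:c = 110:33
Now b = 110 in both, so a:b:c = 30:110:33
Therefore a:c = 30:33
Simplify by GCD: a:c = 10:11

10:11


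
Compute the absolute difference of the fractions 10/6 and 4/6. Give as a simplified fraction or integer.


Simplify: 10/6 = 5/3 and 4/6 = 2/3
Find common denominator: LCD = 3
Convert: 5/3 and 2/3
Difference = |5 - 2|/3 = 3/3
Simplified = 1

1


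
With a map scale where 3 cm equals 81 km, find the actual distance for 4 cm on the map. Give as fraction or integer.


Map scale: 3 cm = 81 km
Measured distance on map = 4 cm
Set up proportion: 4 * 81 / 3
= 324 / 3
= 108 km

108


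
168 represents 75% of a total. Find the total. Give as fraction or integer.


Given: 168 is 75% of the whole
Set up: 168 = 75/100 * whole
whole = 168 * 100 / 75
whole = 16800 / 75
whole = 224

224


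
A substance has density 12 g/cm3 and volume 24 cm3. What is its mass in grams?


Using mass = density * volume
Density = 12 g/cm3
Volume = 24 cm3
Mass = 12 * 24
= 288 g

288


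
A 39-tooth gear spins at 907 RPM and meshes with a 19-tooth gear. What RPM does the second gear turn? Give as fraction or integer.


Gear ratio: teeth_A * RPM_A = teeth_B * RPM_B
39 * 907 = 19 * RPM_B
35373 = 19 * RPM_B
RPM_B = 35373 / 19
RPM_B = 35373/19

35373/19


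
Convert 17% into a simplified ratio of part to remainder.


Part = 17%, Remainder = 83%
Ratio = 17:83
GCD(17, 83) = 1
Simplify: 17:83 = 17:83

17:83


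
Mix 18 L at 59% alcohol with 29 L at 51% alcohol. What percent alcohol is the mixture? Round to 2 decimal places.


Solute in mixture 1 = 59% of 18 L = 18*59/100 = 531/50 L
Solute in mixture 2 = 51% of 29 L = 29*51/100 = 1479/100 L
Total solute = 531/50 + 1479/100 = 2541/100 L
Total volume = 18 + 29 = 47 L
Final concentration = 2541/100/47 * 100 = 54.06%

54.06


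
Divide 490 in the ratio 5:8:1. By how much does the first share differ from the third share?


Total parts = 5 + 8 + 1 = 14
Value per part = 490 / 14 = 35
Shares: 5*35=175, 8*35=280, 1*35=35
First share = 175, third share = 35
Difference = |175 - 35| = 140

140


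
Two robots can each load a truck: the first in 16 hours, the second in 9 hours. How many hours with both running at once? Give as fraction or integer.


Rate of A = 1/16 job per hour
Rate of B = 1/9 job per hour
Combined rate = 1/16 + 1/9
Find common denominator: (9 + 16)/(16*9) = 25/144
Combined rate = 25/144 job per hour
Time together = 1 / (25/144) = 144/25 hours

144/25


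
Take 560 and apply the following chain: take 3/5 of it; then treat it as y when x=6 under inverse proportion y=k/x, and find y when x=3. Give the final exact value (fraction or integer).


Start with 560.
Step 1: Take 3/5: 560 * 3/5 = 336
Step 2: Inverse prop: k = (336)*6; new y = k/3 = 336*6/3 = 672
Final result = 672

672


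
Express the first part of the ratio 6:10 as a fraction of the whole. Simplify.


Total parts = 6 + 10 = 16
First part fraction = 6/16
Simplify: 6/16 = 3/8

3/8


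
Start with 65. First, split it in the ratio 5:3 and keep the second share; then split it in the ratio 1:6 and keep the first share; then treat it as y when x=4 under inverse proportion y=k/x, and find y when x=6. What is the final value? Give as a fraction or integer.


Start with 65.
Step 1: Split 5:3, second share = 65 * 3/8 = 195/8
Step 2: Split 1:6, first share = 195/8 * 1/7 = 195/56
Step 3: Inverse prop: k = (195/56)*4; new y = k/6 = 195/56*4/6 = 65/28
Final result = 65/28

65/28


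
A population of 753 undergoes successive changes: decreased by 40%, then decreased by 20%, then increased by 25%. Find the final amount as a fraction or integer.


Start: 753
Step 1: decrease by 40% => multiply by 60/100
  753 * 60/100 = 2259/5
Step 2: decrease by 20% => multiply by 80/100
  2259/5 * 80/100 = 9036/25
Step 3: increase by 25% => multiply by 125/100
  9036/25 * 125/100 = 2259/5
Final value = 2259/5

2259/5


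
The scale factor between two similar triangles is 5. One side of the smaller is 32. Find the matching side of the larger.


Similar triangles have proportional sides
Scale factor = 5
Smaller side = 32
Corresponding larger side = 32 * 5
= 160

160


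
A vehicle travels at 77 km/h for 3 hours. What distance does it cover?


Using distance = speed * time
Speed = 77 km/h
Time = 3 hours
Distance = 77 * 3
= 231 km

231


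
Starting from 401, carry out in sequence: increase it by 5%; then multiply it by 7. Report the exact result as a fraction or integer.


Start with 401.
Step 1: Increase by 5%: 401 * 105/100 = 8421/20
Step 2: Multiply by 7: 8421/20 * 7 = 58947/20
Final result = 58947/20

58947/20


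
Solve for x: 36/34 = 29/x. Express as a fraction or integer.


Setting up: 36/34 = 29/x
Cross multiply: 36 * x = 34 * 29
36x = 986
x = 986/36
x = 493/18

493/18


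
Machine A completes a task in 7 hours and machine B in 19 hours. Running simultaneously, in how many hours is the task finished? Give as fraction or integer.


Rate of A = 1/7 job per hour
Rate of B = 1/19 job per hour
Combined rate = 1/7 + 1/19
Find common denominator: (19 + 7)/(7*19) = 26/133
Combined rate = 26/133 job per hour
Time together = 1 / (26/133) = 133/26 hours

133/26


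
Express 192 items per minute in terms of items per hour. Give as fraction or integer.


Converting from per minute to per hour
Rate = 192 items per minute
Multiply by 60: 192 * 60
= 11520 items per hour

11520


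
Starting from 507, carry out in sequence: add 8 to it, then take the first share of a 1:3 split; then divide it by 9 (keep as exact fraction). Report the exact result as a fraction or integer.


Start with 507.
Step 1: Add 8: 507+8=515; split 1:3 first = 515*1/4 = 515/4
Step 2: Divide by 9: 515/4 / 9 = 515/36
Final result = 515/36

515/36


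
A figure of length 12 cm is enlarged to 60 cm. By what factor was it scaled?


Original length = 12 cm
Scaled length = 60 cm
Scale factor = 60 / 12
= 5

5


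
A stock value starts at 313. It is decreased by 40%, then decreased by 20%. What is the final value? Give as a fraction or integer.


Start: 313
Step 1: decrease by 40% => multiply by 60/100
  313 * 60/100 = 939/5
Step 2: decrease by 20% => multiply by 80/100
  939/5 * 80/100 = 3756/25
Final value = 3756/25

3756/25


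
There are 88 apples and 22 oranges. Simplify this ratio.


Find GCD(88, 22)
GCD = 22
Divide both by 22: 88/22 = 4, 22/22 = 1
Simplified ratio = 4:1

4:1


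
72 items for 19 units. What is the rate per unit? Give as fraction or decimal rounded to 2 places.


Total items = 72
Number of units = 19
Unit rate = 72 / 19
= 3.79 items per unit

3.79


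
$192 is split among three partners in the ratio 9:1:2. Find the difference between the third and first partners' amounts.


Total parts = 9 + 1 + 2 = 12
Value per part = 192 / 12 = 16
Shares: 9*16=144, 1*16=16, 2*16=32
Third share = 32, first share = 144
Difference = |32 - 144| = 112

112


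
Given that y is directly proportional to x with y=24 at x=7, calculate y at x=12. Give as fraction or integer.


Direct proportion: y = kx
Find k: k = 24/7 = 24/7
Compute y at x=12: y = 24/7 * 12
y = 288/7

288/7


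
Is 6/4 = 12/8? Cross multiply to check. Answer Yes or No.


Cross multiply to check 6/4 = 12/8
Left cross product: 6 * 8 = 48
Right cross product: 4 * 12 = 48
48 = 48
Equal, so proportions match => Yes

Yes


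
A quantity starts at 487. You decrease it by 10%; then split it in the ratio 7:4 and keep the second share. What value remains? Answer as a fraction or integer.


Start with 487.
Step 1: Decrease by 10%: 487 * 90/100 = 4383/10
Step 2: Split 7:4, second share = 4383/10 * 4/11 = 8766/55
Final result = 8766/55

8766/55


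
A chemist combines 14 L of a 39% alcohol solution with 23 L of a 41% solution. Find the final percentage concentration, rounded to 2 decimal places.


Solute in mixture 1 = 39% of 14 L = 14*39/100 = 273/50 L
Solute in mixture 2 = 41% of 23 L = 23*41/100 = 943/100 L
Total solute = 273/50 + 943/100 = 1489/100 L
Total volume = 14 + 23 = 37 L
Final concentration = 1489/100/37 * 100 = 40.24%

40.24


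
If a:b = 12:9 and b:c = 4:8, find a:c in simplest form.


Given a:b = 12:9 and b:c = 4:8
Make b consistent. Multiply first ratio by 4: a:b = 48:36
Multiply second ratio by 9: b:c = 36:72
Now b = 36 in both, so a:b:c = 48:36:72
Therefore a:c = 48:72
Simplify by GCD: a:c = 2:3

2:3


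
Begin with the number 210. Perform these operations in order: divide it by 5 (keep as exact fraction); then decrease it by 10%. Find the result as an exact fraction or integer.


Start with 210.
Step 1: Divide by 5: 210 / 5 = 42
Step 2: Decrease by 10%: 42 * 90/100 = 189/5
Final result = 189/5

189/5


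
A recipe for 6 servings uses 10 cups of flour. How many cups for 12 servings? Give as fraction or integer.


Original: 10 cups for 6 servings
Target servings = 12
Scaling factor = 12/6
New amount = 10 * 12/6
= 120/6
= 20 cups

20


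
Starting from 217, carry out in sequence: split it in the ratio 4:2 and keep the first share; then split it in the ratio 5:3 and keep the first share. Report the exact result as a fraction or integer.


Start with 217.
Step 1: Split 4:2, first share = 217 * 4/6 = 434/3
Step 2: Split 5:3, first share = 434/3 * 5/8 = 1085/12
Final result = 1085/12

1085/12


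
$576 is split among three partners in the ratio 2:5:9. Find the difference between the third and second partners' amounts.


Total parts = 2 + 5 + 9 = 16
Value per part = 576 / 16 = 36
Shares: 2*36=72, 5*36=180, 9*36=324
Third share = 324, second share = 180
Difference = |324 - 180| = 144

144


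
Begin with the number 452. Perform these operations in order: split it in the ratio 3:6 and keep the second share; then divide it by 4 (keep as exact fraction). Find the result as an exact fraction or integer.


Start with 452.
Step 1: Split 3:6, second share = 452 * 6/9 = 904/3
Step 2: Divide by 4: 904/3 / 4 = 226/3
Final result = 226/3

226/3


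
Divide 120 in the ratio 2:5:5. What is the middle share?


Ratio = 2:5:5
Total parts = 2 + 5 + 5 = 12
Value per part = 120 / 12 = 10
First share = 2 * 10 = 20
Middle share = 5 * 10 = 50
Third share = 5 * 10 = 50

50


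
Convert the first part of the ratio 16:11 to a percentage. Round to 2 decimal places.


Total parts = 16 + 11 = 27
First part fraction = 16/27
Percentage = (16/27) * 100
= 0.592593 * 100
= 59.26%

59.26


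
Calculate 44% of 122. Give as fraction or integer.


Compute 44% of 122
Convert percentage: 44% = 44/100
Multiply: 122 * 44/100
= 5368/100
= 1342/25

1342/25


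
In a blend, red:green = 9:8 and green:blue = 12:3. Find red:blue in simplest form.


Given a:b = 9:8 and b:c = 12:3
Make b consistent. Multiply first ratio by 12: a:b = 108:96
Multiply second ratio by 8: b:c = 96:24
Now b = 96 in both, so a:b:c = 108:96:24
Therefore a:c = 108:24
Simplify by GCD: a:c = 9:2

9:2


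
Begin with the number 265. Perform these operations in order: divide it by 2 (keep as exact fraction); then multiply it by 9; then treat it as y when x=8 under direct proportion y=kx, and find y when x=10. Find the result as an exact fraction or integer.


Start with 265.
Step 1: Divide by 2: 265 / 2 = 265/2
Step 2: Multiply by 9: 265/2 * 9 = 2385/2
Step 3: Direct prop: k = (2385/2)/8; new y = k*10 = 2385/2*10/8 = 11925/8
Final result = 11925/8

11925/8


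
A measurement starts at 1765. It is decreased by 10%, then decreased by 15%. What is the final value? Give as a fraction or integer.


Start: 1765
Step 1: decrease by 10% => multiply by 90/100
  1765 * 90/100 = 3177/2
Step 2: decrease by 15% => multiply by 85/100
  3177/2 * 85/100 = 54009/40
Final value = 54009/40

54009/40


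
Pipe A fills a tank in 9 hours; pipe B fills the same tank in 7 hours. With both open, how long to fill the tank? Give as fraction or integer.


Rate of A = 1/9 job per hour
Rate of B = 1/7 job per hour
Combined rate = 1/9 + 1/7
Find common denominator: (7 + 9)/(9*7) = 16/63
Combined rate = 16/63 job per hour
Time together = 1 / (16/63) = 63/16 hours

63/16


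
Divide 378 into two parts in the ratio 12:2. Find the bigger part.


Total parts = 12 + 2 = 14
Value per part = 378 / 14 = 27
First share = 12 * 27 = 324
Second share = 2 * 27 = 54
Larger share = 324

324


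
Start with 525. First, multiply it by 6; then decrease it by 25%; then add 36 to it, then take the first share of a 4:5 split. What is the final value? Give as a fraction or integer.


Start with 525.
Step 1: Multiply by 6: 525 * 6 = 3150
Step 2: Decrease by 25%: 3150 * 75/100 = 4725/2
Step 3: Add 36: 4725/2+36=4797/2; split 4:5 first = 4797/2*4/9 = 1066
Final result = 1066

1066


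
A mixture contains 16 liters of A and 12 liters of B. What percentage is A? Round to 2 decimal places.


Volume of A = 16 L
Volume of B = 12 L
Total volume = 16 + 12 = 28 L
Percentage of A = (16/28) * 100
= 57.14%

57.14


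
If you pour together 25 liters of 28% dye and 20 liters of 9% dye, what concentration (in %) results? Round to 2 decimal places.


Solute in mixture 1 = 28% of 25 L = 25*28/100 = 7 L
Solute in mixture 2 = 9% of 20 L = 20*9/100 = 9/5 L
Total solute = 7 + 9/5 = 44/5 L
Total volume = 25 + 20 = 45 L
Final concentration = 44/5/45 * 100 = 19.56%

19.56


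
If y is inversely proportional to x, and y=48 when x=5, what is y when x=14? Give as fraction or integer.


Inverse proportion: y = k/x
Find k: k = 5 * 48 = 240
Compute y at x=14: y = 240/14
y = 120/7

120/7


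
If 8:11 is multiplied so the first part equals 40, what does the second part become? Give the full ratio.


Original ratio: 8:11
First term target: 40
Scale factor = 40 / 8 = 5
Multiply second term: 11 * 5 = 55
Equivalent ratio = 40:55

40:55


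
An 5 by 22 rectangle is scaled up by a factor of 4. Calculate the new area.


Original dimensions: 5 x 22
Enlargement factor = 4
New width = 5 * 4 = 20
New height = 22 * 4 = 88
New area = 20 * 88 = 1760

1760


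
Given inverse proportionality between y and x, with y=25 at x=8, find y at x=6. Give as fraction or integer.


Inverse proportion: y = k/x
Find k: k = 8 * 25 = 200
Compute y at x=6: y = 200/6
y = 100/3

100/3


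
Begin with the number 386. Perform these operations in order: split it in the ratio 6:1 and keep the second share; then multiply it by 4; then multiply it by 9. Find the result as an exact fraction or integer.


Start with 386.
Step 1: Split 6:1, second share = 386 * 1/7 = 386/7
Step 2: Multiply by 4: 386/7 * 4 = 1544/7
Step 3: Multiply by 9: 1544/7 * 9 = 13896/7
Final result = 13896/7

13896/7


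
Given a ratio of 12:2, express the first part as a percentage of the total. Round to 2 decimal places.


Total parts = 12 + 2 = 14
First part fraction = 12/14
Percentage = (12/14) * 100
= 0.857143 * 100
= 85.71%

85.71


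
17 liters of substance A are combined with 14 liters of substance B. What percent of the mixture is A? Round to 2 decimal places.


Volume of A = 17 L
Volume of B = 14 L
Total volume = 17 + 14 = 31 L
Percentage of A = (17/31) * 100
= 54.84%

54.84


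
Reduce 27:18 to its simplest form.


Find GCD(27, 18)
GCD = 9
Divide both by 9: 27/9 = 3, 18/9 = 2
Simplified ratio = 3:2

3:2


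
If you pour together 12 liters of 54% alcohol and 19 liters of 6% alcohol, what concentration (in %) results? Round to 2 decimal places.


Solute in mixture 1 = 54% of 12 L = 12*54/100 = 162/25 L
Solute in mixture 2 = 6% of 19 L = 19*6/100 = 57/50 L
Total solute = 162/25 + 57/50 = 381/50 L
Total volume = 12 + 19 = 31 L
Final concentration = 381/50/31 * 100 = 24.58%

24.58


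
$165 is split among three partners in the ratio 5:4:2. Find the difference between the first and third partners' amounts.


Total parts = 5 + 4 + 2 = 11
Value per part = 165 / 11 = 15
Shares: 5*15=75, 4*15=60, 2*15=30
First share = 75, third share = 30
Difference = |75 - 30| = 45

45


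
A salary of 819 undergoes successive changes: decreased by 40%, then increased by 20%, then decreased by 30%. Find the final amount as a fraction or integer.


Start: 819
Step 1: decrease by 40% => multiply by 60/100
  819 * 60/100 = 2457/5
Step 2: increase by 20% => multiply by 120/100
  2457/5 * 120/100 = 14742/25
Step 3: decrease by 30% => multiply by 70/100
  14742/25 * 70/100 = 51597/125
Final value = 51597/125

51597/125


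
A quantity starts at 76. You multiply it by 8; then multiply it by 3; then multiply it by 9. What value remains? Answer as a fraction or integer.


Start with 76.
Step 1: Multiply by 8: 76 * 8 = 608
Step 2: Multiply by 3: 608 * 3 = 1824
Step 3: Multiply by 9: 1824 * 9 = 16416
Final result = 16416

16416


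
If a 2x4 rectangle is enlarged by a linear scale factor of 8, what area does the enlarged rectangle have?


Original dimensions: 2 x 4
Enlargement factor = 8
New width = 2 * 8 = 16
New height = 4 * 8 = 32
New area = 16 * 32 = 512

512


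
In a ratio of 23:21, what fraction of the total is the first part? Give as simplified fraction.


Total parts = 23 + 21 = 44
First part fraction = 23/44
Simplify: 23/44 = 23/44

23/44


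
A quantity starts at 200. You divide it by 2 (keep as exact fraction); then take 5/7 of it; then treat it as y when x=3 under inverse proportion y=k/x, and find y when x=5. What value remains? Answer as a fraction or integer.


Start with 200.
Step 1: Divide by 2: 200 / 2 = 100
Step 2: Take 5/7: 100 * 5/7 = 500/7
Step 3: Inverse prop: k = (500/7)*3; new y = k/5 = 500/7*3/5 = 300/7
Final result = 300/7

300/7


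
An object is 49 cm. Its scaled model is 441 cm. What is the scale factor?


Original length = 49 cm
Scaled length = 441 cm
Scale factor = 441 / 49
= 9

9


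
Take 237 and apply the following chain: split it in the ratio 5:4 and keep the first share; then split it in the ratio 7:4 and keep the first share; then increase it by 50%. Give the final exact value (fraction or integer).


Start with 237.
Step 1: Split 5:4, first share = 237 * 5/9 = 395/3
Step 2: Split 7:4, first share = 395/3 * 7/11 = 2765/33
Step 3: Increase by 50%: 2765/33 * 150/100 = 2765/22
Final result = 2765/22

2765/22


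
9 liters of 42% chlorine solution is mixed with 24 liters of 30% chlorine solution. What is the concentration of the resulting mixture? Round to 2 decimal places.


Solute in mixture 1 = 42% of 9 L = 9*42/100 = 189/50 L
Solute in mixture 2 = 30% of 24 L = 24*30/100 = 36/5 L
Total solute = 189/50 + 36/5 = 549/50 L
Total volume = 9 + 24 = 33 L
Final concentration = 549/50/33 * 100 = 33.27%

33.27


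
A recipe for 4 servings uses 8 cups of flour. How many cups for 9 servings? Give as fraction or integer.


Original: 8 cups for 4 servings
Target servings = 9
Scaling factor = 9/4
New amount = 8 * 9/4
= 72/4
= 18 cups

18


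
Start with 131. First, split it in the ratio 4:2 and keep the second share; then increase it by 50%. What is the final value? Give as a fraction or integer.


Start with 131.
Step 1: Split 4:2, second share = 131 * 2/6 = 131/3
Step 2: Increase by 50%: 131/3 * 150/100 = 131/2
Final result = 131/2

131/2


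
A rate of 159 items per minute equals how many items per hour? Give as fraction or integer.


Converting from per minute to per hour
Rate = 159 items per minute
Multiply by 60: 159 * 60
= 9540 items per hour

9540


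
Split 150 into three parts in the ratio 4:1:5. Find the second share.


Ratio = 4:1:5
Total parts = 4 + 1 + 5 = 10
Value per part = 150 / 10 = 15
First share = 4 * 15 = 60
Middle share = 1 * 15 = 15
Third share = 5 * 15 = 75

15


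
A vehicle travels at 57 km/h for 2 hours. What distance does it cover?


Using distance = speed * time
Speed = 57 km/h
Time = 2 hours
Distance = 57 * 2
= 114 km

114


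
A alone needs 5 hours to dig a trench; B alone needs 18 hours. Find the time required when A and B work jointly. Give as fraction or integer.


Rate of A = 1/5 job per hour
Rate of B = 1/18 job per hour
Combined rate = 1/5 + 1/18
Find common denominator: (18 + 5)/(5*18) = 23/90
Combined rate = 23/90 job per hour
Time together = 1 / (23/90) = 90/23 hours

90/23


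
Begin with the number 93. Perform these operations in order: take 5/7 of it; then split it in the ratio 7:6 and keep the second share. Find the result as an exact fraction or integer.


Start with 93.
Step 1: Take 5/7: 93 * 5/7 = 465/7
Step 2: Split 7:6, second share = 465/7 * 6/13 = 2790/91
Final result = 2790/91

2790/91


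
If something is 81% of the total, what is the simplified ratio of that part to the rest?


Part = 81%, Remainder = 19%
Ratio = 81:19
GCD(81, 19) = 1
Simplify: 81:19 = 81:19

81:19


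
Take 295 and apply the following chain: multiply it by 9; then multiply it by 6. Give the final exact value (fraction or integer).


Start with 295.
Step 1: Multiply by 9: 295 * 9 = 2655
Step 2: Multiply by 6: 2655 * 6 = 15930
Final result = 15930

15930


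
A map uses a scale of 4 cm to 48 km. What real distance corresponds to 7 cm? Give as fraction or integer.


Map scale: 4 cm = 48 km
Measured distance on map = 7 cm
Set up proportion: 7 * 48 / 4
= 336 / 4
= 84 km

84


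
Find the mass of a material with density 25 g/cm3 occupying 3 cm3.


Using mass = density * volume
Density = 25 g/cm3
Volume = 3 cm3
Mass = 25 * 3
= 75 g

75


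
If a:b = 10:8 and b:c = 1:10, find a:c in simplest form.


Given a:b = 10:8 and b:c = 1:10
Make b consistent. Multiply first ratio by 1: a:b = 10:8
Multiply second ratio by 8: b:c = 8:80
Now b = 8 in both, so a:b:c = 10:8:80
Therefore a:c = 10:80
Simplify by GCD: a:c = 1:8

1:8


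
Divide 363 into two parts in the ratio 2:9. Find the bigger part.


Total parts = 2 + 9 = 11
Value per part = 363 / 11 = 33
First share = 2 * 33 = 66
Second share = 9 * 33 = 297
Larger share = 297

297


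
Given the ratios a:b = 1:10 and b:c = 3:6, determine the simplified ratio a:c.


Given a:b = 1:10 and b:c = 3:6
Make b consistent. Multiply first ratio by 3: a:b = 3:30
Multiply second ratio by 10: b:c = 30:60
Now b = 30 in both, so a:b:c = 3:30:60
Therefore a:c = 3:60
Simplify by GCD: a:c = 1:20

1:20


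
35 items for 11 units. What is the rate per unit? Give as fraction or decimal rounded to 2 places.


Total items = 35
Number of units = 11
Unit rate = 35 / 11
= 3.18 items per unit

3.18


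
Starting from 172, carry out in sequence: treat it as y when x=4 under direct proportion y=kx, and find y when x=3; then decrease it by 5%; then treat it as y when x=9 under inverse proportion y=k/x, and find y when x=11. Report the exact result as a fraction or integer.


Start with 172.
Step 1: Direct prop: k = (172)/4; new y = k*3 = 172*3/4 = 129
Step 2: Decrease by 5%: 129 * 95/100 = 2451/20
Step 3: Inverse prop: k = (2451/20)*9; new y = k/11 = 2451/20*9/11 = 22059/220
Final result = 22059/220

22059/220


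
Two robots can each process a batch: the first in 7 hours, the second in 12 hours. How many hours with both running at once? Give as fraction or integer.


Rate of A = 1/7 job per hour
Rate of B = 1/12 job per hour
Combined rate = 1/7 + 1/12
Find common denominator: (12 + 7)/(7*12) = 19/84
Combined rate = 19/84 job per hour
Time together = 1 / (19/84) = 84/19 hours

84/19


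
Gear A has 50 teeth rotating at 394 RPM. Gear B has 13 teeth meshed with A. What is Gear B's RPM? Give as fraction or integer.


Gear ratio: teeth_A * RPM_A = teeth_B * RPM_B
50 * 394 = 13 * RPM_B
19700 = 13 * RPM_B
RPM_B = 19700 / 13
RPM_B = 19700/13

19700/13


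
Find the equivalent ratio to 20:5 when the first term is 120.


Original ratio: 20:5
First term target: 120
Scale factor = 120 / 20 = 6
Multiply second term: 5 * 6 = 30
Equivalent ratio = 120:30

120:30


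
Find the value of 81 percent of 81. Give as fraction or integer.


Compute 81% of 81
Convert percentage: 81% = 81/100
Multiply: 81 * 81/100
= 6561/100
= 6561/100

6561/100


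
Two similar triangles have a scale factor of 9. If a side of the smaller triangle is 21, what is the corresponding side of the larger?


Similar triangles have proportional sides
Scale factor = 9
Smaller side = 21
Corresponding larger side = 21 * 9
= 189

189


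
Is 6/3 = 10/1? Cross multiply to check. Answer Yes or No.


Cross multiply to check 6/3 = 10/1
Left cross product: 6 * 1 = 6
Right cross product: 3 * 10 = 30
6 != 30
Not equal, so proportions differ => No

No


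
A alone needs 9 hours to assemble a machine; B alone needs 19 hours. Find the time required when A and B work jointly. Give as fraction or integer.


Rate of A = 1/9 job per hour
Rate of B = 1/19 job per hour
Combined rate = 1/9 + 1/19
Find common denominator: (19 + 9)/(9*19) = 28/171
Combined rate = 28/171 job per hour
Time together = 1 / (28/171) = 171/28 hours

171/28


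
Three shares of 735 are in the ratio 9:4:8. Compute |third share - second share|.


Total parts = 9 + 4 + 8 = 21
Value per part = 735 / 21 = 35
Shares: 9*35=315, 4*35=140, 8*35=280
Third share = 280, second share = 140
Difference = |280 - 140| = 140

140


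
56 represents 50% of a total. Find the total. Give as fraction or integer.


Given: 56 is 50% of the whole
Set up: 56 = 50/100 * whole
whole = 56 * 100 / 50
whole = 5600 / 50
whole = 112

112


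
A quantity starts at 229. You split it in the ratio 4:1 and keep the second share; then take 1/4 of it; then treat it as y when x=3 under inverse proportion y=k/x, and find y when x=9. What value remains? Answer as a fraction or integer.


Start with 229.
Step 1: Split 4:1, second share = 229 * 1/5 = 229/5
Step 2: Take 1/4: 229/5 * 1/4 = 229/20
Step 3: Inverse prop: k = (229/20)*3; new y = k/9 = 229/20*3/9 = 229/60
Final result = 229/60

229/60


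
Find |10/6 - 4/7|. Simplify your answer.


Simplify: 10/6 = 5/3 and 4/7 = 4/7
Find common denominator: LCD = 21
Convert: 35/21 and 12/21
Difference = |35 - 12|/21 = 23/21
Simplified = 23/21

23/21


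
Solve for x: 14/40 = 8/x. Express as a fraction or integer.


Setting up: 14/40 = 8/x
Cross multiply: 14 * x = 40 * 8
14x = 320
x = 320/14
x = 160/7

160/7
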